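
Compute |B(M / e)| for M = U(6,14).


Contracting e from U(6,14) gives U(5,13).
Bases of U(5,13) = (13 choose 5) = 1287.

1287


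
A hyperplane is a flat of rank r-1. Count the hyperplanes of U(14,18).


Hyperplanes of U(14,18) are flats of rank 13.
In a uniform matroid, these are exactly the (13)-element subsets.
Count = C(18,13) = 18! / (13! * 5!) = 8568.

8568


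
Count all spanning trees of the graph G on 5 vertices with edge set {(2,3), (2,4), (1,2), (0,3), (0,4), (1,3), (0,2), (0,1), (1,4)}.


By Kirchhoff's matrix tree theorem, the number of spanning trees equals
the determinant of any cofactor of the Laplacian matrix L.
G has 5 vertices and 9 edges.
Computing the (4 x 4) cofactor determinant gives 75.

75


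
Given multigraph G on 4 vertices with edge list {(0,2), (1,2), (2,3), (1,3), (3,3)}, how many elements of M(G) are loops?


In a graphic matroid, a loop is a self-loop edge (u,u) with rank 0.
Examining all 5 edges for self-loops...
Self-loops found: (3,3)
Number of loops = 1.

1


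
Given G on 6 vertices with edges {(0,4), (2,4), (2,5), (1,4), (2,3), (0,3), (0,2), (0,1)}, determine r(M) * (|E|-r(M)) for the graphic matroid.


r(M) = |V| - c = 6 - 1 = 5.
nullity = |E| - r(M) = 8 - 5 = 3.
Product = 5 * 3 = 15.

15


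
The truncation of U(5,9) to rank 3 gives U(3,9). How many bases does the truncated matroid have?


Truncating U(5,9) to rank 3 gives U(3,9).
Bases of U(3,9) are all 3-element subsets of 9 elements.
Number of bases = (9 choose 3) = 84.

84


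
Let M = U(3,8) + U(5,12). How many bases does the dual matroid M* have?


(M1+M2)* = M1* + M2*.
M1* = U(5,8), bases: C(8,5) = 56.
M2* = U(7,12), bases: C(12,7) = 792.
|B(M*)| = 56 * 792 = 44352.

44352


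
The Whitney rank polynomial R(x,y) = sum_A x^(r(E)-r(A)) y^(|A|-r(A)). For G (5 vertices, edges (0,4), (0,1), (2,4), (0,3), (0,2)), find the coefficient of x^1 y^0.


R(x,y) = sum over A in 2^E of x^(r(E)-r(A)) * y^(|A|-r(A)).
G has 5 vertices, 5 edges. r(E) = 4.
Enumerate all 2^5 = 32 subsets.
Count subsets with r(E)-r(A)=1 and |A|-r(A)=0: 9.

9


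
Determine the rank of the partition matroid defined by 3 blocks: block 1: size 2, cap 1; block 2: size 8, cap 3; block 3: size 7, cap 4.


Rank of a partition matroid = sum of min(|Si|, ci) for each block.
= min(2,1) + min(8,3) + min(7,4)
= 1 + 3 + 4
= 8.

8


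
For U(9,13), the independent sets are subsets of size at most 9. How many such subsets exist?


Independent sets of U(9,13) are all subsets of size <= 9.
Count = (13 choose 0) + (13 choose 1) + (13 choose 2) + (13 choose 3) + (13 choose 4) + (13 choose 5) + (13 choose 6) + (13 choose 7) + (13 choose 8) + (13 choose 9)
     = 1 + 13 + 78 + 286 + 715 + 1287 + 1716 + 1716 + 1287 + 715
     = 7814.

7814


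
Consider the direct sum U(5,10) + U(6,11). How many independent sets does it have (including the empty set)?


For a direct sum, |I(M1+M2)| = |I(M1)| * |I(M2)|.
|I(U(5,10))| = sum C(10,k) for k=0..5 = 638.
|I(U(6,11))| = sum C(11,k) for k=0..6 = 1486.
Total = 638 * 1486 = 948068.

948068


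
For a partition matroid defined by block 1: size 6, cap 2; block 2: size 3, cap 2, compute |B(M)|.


A basis picks exactly ci elements from block i.
Number of bases = product of C(|Si|, ci).
= C(6,2) * C(3,2)
= 15 * 3
= 45.

45


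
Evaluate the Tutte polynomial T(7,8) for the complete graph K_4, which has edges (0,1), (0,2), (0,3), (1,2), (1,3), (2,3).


T(K_4; x,y) = x^3 + 3x^2 + 4xy + 2x + y^3 + 3y^2 + 2y.
Substituting x=7, y=8:
= 343 + 147 + 224 + 14 + 512 + 192 + 16
= 1448.

1448


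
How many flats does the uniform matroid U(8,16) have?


Flats of U(8,16): every subset of size < 8 is a flat, plus E itself.
Count = (16 choose 0) + (16 choose 1) + (16 choose 2) + (16 choose 3) + (16 choose 4) + (16 choose 5) + (16 choose 6) + (16 choose 7) + 1
     = 1 + 16 + 120 + 560 + 1820 + 4368 + 8008 + 11440 + 1
     = 26334.

26334


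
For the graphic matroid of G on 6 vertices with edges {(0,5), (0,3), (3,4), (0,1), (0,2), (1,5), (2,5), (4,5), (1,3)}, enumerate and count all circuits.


A circuit in a graphic matroid = edge set of a simple cycle.
G has 6 vertices and 9 edges.
Enumerating all minimal edge subsets forming cycles...
Total circuits found: 12.

12


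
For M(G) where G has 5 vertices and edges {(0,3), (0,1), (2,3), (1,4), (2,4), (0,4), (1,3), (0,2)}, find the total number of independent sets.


An independent set in a graphic matroid is an acyclic edge subset.
G has 5 vertices and 8 edges.
Enumerate all 2^8 = 256 subsets, checking for acyclicity.
Total independent sets = 134.

134


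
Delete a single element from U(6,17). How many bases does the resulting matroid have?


Deleting e from U(6,17) gives U(6,16) since n > r.
Bases of U(6,16) = C(16,6) = 16! / (6! * 10!) = 8008.

8008


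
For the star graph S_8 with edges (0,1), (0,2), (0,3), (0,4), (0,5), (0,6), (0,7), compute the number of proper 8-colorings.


P(tree, k) = k * (k-1)^(7) for any tree on 8 vertices.
P(8) = 8 * 7^7 = 8 * 823543 = 6588344.

6588344


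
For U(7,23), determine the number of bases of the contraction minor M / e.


Contracting e from U(7,23) gives U(6,22).
Bases of U(6,22) = C(22,6) = 22! / (6! * 16!) = 74613.

74613


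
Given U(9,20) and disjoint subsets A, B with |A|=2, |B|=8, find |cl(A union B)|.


|A union B| = 2 + 8 = 10 (disjoint).
In U(9,20), cl(S) = S if |S| < 9, else cl(S) = E.
Since 10 >= 9, cl(A union B) = E.
|cl(A union B)| = 20.

20


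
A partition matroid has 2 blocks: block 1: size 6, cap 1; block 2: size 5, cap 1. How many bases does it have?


A basis picks exactly ci elements from block i.
Number of bases = product of C(|Si|, ci).
= C(6,1) * C(5,1)
= 6 * 5
= 30.

30


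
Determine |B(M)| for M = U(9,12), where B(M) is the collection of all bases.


Bases of U(9,12) are all 9-element subsets of the 12-element ground set.
Number of bases = C(12,9).
C(12,9) = 12! / (9! * 3!) = 220.

220


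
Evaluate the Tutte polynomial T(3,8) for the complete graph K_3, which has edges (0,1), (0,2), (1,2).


T(K_3; x,y) = x^2 + x + y.
T(3,8) = 9 + 3 + 8 = 20.

20


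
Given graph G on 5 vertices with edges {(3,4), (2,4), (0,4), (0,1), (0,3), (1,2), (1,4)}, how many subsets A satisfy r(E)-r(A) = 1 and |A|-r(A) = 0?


R(x,y) = sum over A in 2^E of x^(r(E)-r(A)) * y^(|A|-r(A)).
G has 5 vertices, 7 edges. r(E) = 4.
Enumerate all 2^7 = 128 subsets.
Count subsets with r(E)-r(A)=1 and |A|-r(A)=0: 32.

32


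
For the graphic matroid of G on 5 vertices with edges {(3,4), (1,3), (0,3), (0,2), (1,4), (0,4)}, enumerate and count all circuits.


A circuit in a graphic matroid = edge set of a simple cycle.
G has 5 vertices and 6 edges.
Enumerating all minimal edge subsets forming cycles...
Total circuits found: 3.

3


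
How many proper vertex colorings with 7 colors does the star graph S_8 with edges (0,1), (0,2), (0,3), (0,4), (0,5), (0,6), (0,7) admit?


P(tree, k) = k * (k-1)^(7) for any tree on 8 vertices.
P(7) = 7 * 6^7 = 7 * 279936 = 1959552.

1959552


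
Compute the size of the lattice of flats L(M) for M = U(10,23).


Flats of U(10,23): every subset of size < 10 is a flat, plus E itself.
Count = C(23,0) + C(23,1) + C(23,2) + C(23,3) + C(23,4) + C(23,5) + C(23,6) + C(23,7) + C(23,8) + C(23,9) + 1
     = 1 + 23 + 253 + 1771 + 8855 + 33649 + 100947 + 245157 + 490314 + 817190 + 1
     = 1698161.

1698161


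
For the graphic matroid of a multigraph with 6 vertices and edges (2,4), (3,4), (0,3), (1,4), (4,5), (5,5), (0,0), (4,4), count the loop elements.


In a graphic matroid, a loop is a self-loop edge (u,u) with rank 0.
Examining all 8 edges for self-loops...
Self-loops found: (5,5), (0,0), (4,4)
Number of loops = 3.

3


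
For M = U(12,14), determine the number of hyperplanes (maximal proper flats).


Hyperplanes of U(12,14) are flats of rank 11.
In a uniform matroid, these are exactly the (11)-element subsets.
Count = (14 choose 11) = 364.

364


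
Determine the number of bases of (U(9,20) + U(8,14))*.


(M1+M2)* = M1* + M2*.
M1* = U(11,20), bases: C(20,11) = 167960.
M2* = U(6,14), bases: C(14,6) = 3003.
|B(M*)| = 167960 * 3003 = 504383880.

504383880


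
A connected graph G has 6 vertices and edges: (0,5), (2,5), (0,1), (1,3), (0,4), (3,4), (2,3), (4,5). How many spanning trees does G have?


By Kirchhoff's matrix tree theorem, the number of spanning trees equals
the determinant of any cofactor of the Laplacian matrix L.
G has 6 vertices and 8 edges.
Computing the (5 x 5) cofactor determinant gives 35.

35


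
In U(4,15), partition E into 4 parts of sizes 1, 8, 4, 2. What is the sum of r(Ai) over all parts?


r(Ai) = min(|Ai|, 4) for each part.
Sum = min(1,4) + min(8,4) + min(4,4) + min(2,4)
    = 1 + 4 + 4 + 2
    = 11.

11


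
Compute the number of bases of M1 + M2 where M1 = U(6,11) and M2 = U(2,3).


Bases of a direct sum M1 + M2: |B| = |B(M1)| * |B(M2)|.
|B(U(6,11))| = C(11,6) = 462.
|B(U(2,3))| = C(3,2) = 3.
Total bases = 462 * 3 = 1386.

1386


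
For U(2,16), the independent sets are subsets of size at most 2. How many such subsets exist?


Independent sets of U(2,16) are all subsets of size <= 2.
Count = C(16,0) + C(16,1) + C(16,2)
     = 1 + 16 + 120
     = 137.

137


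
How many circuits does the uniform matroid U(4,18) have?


In U(4,18), circuits are the (5)-element subsets.
Any set of 5 elements is dependent, and removing any one element gives
an independent set of size 4, so it is a minimal dependent set.
Number of circuits = (18 choose 5) = 8568.

8568


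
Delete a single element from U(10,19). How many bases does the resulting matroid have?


Deleting e from U(10,19) gives U(10,18) since n > r.
Bases of U(10,18) = C(18,10) = 43758.

43758


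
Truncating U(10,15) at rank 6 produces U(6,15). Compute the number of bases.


Truncating U(10,15) to rank 6 gives U(6,15).
Bases of U(6,15) are all 6-element subsets of 15 elements.
Number of bases = C(15,6) = 15! / (6! * 9!) = 5005.

5005


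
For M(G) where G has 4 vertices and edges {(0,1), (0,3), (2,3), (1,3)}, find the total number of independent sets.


An independent set in a graphic matroid is an acyclic edge subset.
G has 4 vertices and 4 edges.
Enumerate all 2^4 = 16 subsets, checking for acyclicity.
Total independent sets = 14.

14


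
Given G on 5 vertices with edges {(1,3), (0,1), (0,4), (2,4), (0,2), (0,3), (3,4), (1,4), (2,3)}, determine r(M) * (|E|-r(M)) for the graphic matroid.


r(M) = |V| - c = 5 - 1 = 4.
nullity = |E| - r(M) = 9 - 4 = 5.
Product = 4 * 5 = 20.

20


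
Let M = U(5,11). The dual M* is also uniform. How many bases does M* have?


The dual of U(r,n) is U(n-r, n) = U(6,11).
Bases of U(6,11) are all (6)-element subsets.
|B(M*)| = C(11,6) = 462.

462


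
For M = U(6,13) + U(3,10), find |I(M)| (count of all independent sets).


For a direct sum, |I(M1+M2)| = |I(M1)| * |I(M2)|.
|I(U(6,13))| = sum C(13,k) for k=0..6 = 4096.
|I(U(3,10))| = sum C(10,k) for k=0..3 = 176.
Total = 4096 * 176 = 720896.

720896


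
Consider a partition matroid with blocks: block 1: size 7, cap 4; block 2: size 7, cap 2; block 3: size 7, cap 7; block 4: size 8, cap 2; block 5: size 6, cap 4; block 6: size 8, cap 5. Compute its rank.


Rank of a partition matroid = sum of min(|Si|, ci) for each block.
= min(7,4) + min(7,2) + min(7,7) + min(8,2) + min(6,4) + min(8,5)
= 4 + 2 + 7 + 2 + 4 + 5
= 24.

24


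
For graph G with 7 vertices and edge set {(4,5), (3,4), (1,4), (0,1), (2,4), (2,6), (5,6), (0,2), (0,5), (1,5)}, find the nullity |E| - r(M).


Cycle rank (nullity) = |E| - r(M) = |E| - (|V| - c).
|E| = 10, |V| = 7, c = 1.
Nullity = 10 - (7 - 1) = 10 - 6 = 4.

4


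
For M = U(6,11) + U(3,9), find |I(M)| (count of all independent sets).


For a direct sum, |I(M1+M2)| = |I(M1)| * |I(M2)|.
|I(U(6,11))| = sum C(11,k) for k=0..6 = 1486.
|I(U(3,9))| = sum C(9,k) for k=0..3 = 130.
Total = 1486 * 130 = 193180.

193180


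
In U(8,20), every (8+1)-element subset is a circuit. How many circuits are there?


In U(8,20), circuits are the (9)-element subsets.
Any set of 9 elements is dependent, and removing any one element gives
an independent set of size 8, so it is a minimal dependent set.
Number of circuits = (20 choose 9) = 167960.

167960


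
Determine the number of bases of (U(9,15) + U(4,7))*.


(M1+M2)* = M1* + M2*.
M1* = U(6,15), bases: C(15,6) = 5005.
M2* = U(3,7), bases: C(7,3) = 35.
|B(M*)| = 5005 * 35 = 175175.

175175


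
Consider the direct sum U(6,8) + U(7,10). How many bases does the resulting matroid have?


Bases of a direct sum M1 + M2: |B| = |B(M1)| * |B(M2)|.
|B(U(6,8))| = C(8,6) = 28.
|B(U(7,10))| = C(10,7) = 120.
Total bases = 28 * 120 = 3360.

3360


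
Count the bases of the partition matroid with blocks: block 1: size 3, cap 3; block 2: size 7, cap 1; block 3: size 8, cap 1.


A basis picks exactly ci elements from block i.
Number of bases = product of C(|Si|, ci).
= C(3,3) * C(7,1) * C(8,1)
= 1 * 7 * 8
= 56.

56


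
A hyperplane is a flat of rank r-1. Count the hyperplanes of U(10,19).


Hyperplanes of U(10,19) are flats of rank 9.
In a uniform matroid, these are exactly the (9)-element subsets.
Count = C(19,9) = 92378.

92378


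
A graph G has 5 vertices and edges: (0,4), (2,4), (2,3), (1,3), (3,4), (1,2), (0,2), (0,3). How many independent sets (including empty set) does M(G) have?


An independent set in a graphic matroid is an acyclic edge subset.
G has 5 vertices and 8 edges.
Enumerate all 2^8 = 256 subsets, checking for acyclicity.
Total independent sets = 128.

128


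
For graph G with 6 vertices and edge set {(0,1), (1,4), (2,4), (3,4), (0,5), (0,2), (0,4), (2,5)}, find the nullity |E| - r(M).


Cycle rank (nullity) = |E| - r(M) = |E| - (|V| - c).
|E| = 8, |V| = 6, c = 1.
Nullity = 8 - (6 - 1) = 8 - 5 = 3.

3


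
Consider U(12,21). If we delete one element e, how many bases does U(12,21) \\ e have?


Deleting e from U(12,21) gives U(12,20) since n > r.
Bases of U(12,20) = (20 choose 12) = 125970.

125970


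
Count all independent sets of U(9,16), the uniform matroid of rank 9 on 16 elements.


Independent sets of U(9,16) are all subsets of size <= 9.
Count = (16 choose 0) + (16 choose 1) + (16 choose 2) + (16 choose 3) + (16 choose 4) + (16 choose 5) + (16 choose 6) + (16 choose 7) + (16 choose 8) + (16 choose 9)
     = 1 + 16 + 120 + 560 + 1820 + 4368 + 8008 + 11440 + 12870 + 11440
     = 50643.

50643


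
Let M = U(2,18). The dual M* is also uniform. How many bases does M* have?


The dual of U(r,n) is U(n-r, n) = U(16,18).
Bases of U(16,18) are all (16)-element subsets.
|B(M*)| = C(18,16) = 18! / (16! * 2!) = 153.

153


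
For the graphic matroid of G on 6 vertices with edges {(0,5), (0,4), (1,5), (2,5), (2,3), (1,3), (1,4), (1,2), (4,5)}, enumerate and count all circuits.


A circuit in a graphic matroid = edge set of a simple cycle.
G has 6 vertices and 9 edges.
Enumerating all minimal edge subsets forming cycles...
Total circuits found: 10.

10


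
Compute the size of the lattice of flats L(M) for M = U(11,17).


Flats of U(11,17): every subset of size < 11 is a flat, plus E itself.
Count = C(17,0) + C(17,1) + C(17,2) + C(17,3) + C(17,4) + C(17,5) + C(17,6) + C(17,7) + C(17,8) + C(17,9) + C(17,10) + 1
     = 1 + 17 + 136 + 680 + 2380 + 6188 + 12376 + 19448 + 24310 + 24310 + 19448 + 1
     = 109295.

109295


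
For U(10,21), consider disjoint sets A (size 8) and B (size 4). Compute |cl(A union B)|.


|A union B| = 8 + 4 = 12 (disjoint).
In U(10,21), cl(S) = S if |S| < 10, else cl(S) = E.
Since 12 >= 10, cl(A union B) = E.
|cl(A union B)| = 21.

21


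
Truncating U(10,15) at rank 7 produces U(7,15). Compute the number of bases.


Truncating U(10,15) to rank 7 gives U(7,15).
Bases of U(7,15) are all 7-element subsets of 15 elements.
Number of bases = (15 choose 7) = 6435.

6435


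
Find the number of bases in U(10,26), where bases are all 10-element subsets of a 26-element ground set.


Bases of U(10,26) are all 10-element subsets of the 26-element ground set.
Number of bases = C(26,10).
C(26,10) = 5311735.

5311735


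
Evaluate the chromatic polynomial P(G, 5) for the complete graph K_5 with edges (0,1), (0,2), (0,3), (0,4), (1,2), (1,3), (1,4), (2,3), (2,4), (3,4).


P(K_5, k) = k(k-1)(k-2)...(k-4).
P(5) = (5) * (4) * (3) * (2) * (1) = 120.

120


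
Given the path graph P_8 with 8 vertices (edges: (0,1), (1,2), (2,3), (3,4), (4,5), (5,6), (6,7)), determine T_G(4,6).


A path on 8 vertices is a tree with 7 edges.
T(x,y) = x^(7) for any tree.
T(4,6) = 4^7 = 16384.

16384


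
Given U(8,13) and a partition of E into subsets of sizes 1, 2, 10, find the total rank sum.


r(Ai) = min(|Ai|, 8) for each part.
Sum = min(1,8) + min(2,8) + min(10,8)
    = 1 + 2 + 8
    = 11.

11


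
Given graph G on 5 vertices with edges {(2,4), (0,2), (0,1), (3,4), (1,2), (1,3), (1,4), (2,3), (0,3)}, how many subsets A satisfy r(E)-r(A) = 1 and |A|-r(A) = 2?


R(x,y) = sum over A in 2^E of x^(r(E)-r(A)) * y^(|A|-r(A)).
G has 5 vertices, 9 edges. r(E) = 4.
Enumerate all 2^9 = 512 subsets.
Count subsets with r(E)-r(A)=1 and |A|-r(A)=2: 15.

15


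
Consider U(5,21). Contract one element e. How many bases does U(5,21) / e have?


Contracting e from U(5,21) gives U(4,20).
Bases of U(4,20) = C(20,4) = (20 * 19 * 18 * 17) / (1 * 2 * 3 * 4) = 4845.

4845


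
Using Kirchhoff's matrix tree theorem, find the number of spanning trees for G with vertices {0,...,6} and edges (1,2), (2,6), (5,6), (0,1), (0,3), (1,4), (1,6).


By Kirchhoff's matrix tree theorem, the number of spanning trees equals
the determinant of any cofactor of the Laplacian matrix L.
G has 7 vertices and 7 edges.
Computing the (6 x 6) cofactor determinant gives 3.

3


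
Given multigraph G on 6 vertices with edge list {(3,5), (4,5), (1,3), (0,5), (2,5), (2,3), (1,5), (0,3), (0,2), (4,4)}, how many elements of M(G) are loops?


In a graphic matroid, a loop is a self-loop edge (u,u) with rank 0.
Examining all 10 edges for self-loops...
Self-loops found: (4,4)
Number of loops = 1.

1


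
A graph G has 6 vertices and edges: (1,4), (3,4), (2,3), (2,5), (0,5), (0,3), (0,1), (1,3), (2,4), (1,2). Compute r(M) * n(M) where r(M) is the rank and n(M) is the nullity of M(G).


r(M) = |V| - c = 6 - 1 = 5.
nullity = |E| - r(M) = 10 - 5 = 5.
Product = 5 * 5 = 25.

25


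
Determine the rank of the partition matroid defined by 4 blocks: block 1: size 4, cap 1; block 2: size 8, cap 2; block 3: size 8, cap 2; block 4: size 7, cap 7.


Rank of a partition matroid = sum of min(|Si|, ci) for each block.
= min(4,1) + min(8,2) + min(8,2) + min(7,7)
= 1 + 2 + 2 + 7
= 12.

12


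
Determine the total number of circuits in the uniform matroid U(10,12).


In U(10,12), circuits are the (11)-element subsets.
Any set of 11 elements is dependent, and removing any one element gives
an independent set of size 10, so it is a minimal dependent set.
Number of circuits = (12 choose 11) = 12.

12


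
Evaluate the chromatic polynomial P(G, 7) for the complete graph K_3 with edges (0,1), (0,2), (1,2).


P(K_3, k) = k(k-1)(k-2)...(k-2).
P(7) = (7) * (6) * (5) = 210.

210


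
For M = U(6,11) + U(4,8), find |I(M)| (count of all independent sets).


For a direct sum, |I(M1+M2)| = |I(M1)| * |I(M2)|.
|I(U(6,11))| = sum C(11,k) for k=0..6 = 1486.
|I(U(4,8))| = sum C(8,k) for k=0..4 = 163.
Total = 1486 * 163 = 242218.

242218


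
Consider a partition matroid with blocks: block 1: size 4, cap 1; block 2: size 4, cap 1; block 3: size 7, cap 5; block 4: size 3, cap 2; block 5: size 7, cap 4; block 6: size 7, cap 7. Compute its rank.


Rank of a partition matroid = sum of min(|Si|, ci) for each block.
= min(4,1) + min(4,1) + min(7,5) + min(3,2) + min(7,4) + min(7,7)
= 1 + 1 + 5 + 2 + 4 + 7
= 20.

20


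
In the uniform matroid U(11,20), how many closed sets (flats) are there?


Flats of U(11,20): every subset of size < 11 is a flat, plus E itself.
Count = C(20,0) + C(20,1) + C(20,2) + C(20,3) + C(20,4) + C(20,5) + C(20,6) + C(20,7) + C(20,8) + C(20,9) + C(20,10) + 1
     = 1 + 20 + 190 + 1140 + 4845 + 15504 + 38760 + 77520 + 125970 + 167960 + 184756 + 1
     = 616667.

616667


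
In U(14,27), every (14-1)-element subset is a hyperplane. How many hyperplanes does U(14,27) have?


Hyperplanes of U(14,27) are flats of rank 13.
In a uniform matroid, these are exactly the (13)-element subsets.
Count = C(27,13) = 20058300.

20058300


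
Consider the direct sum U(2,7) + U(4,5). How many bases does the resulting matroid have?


Bases of a direct sum M1 + M2: |B| = |B(M1)| * |B(M2)|.
|B(U(2,7))| = C(7,2) = 21.
|B(U(4,5))| = C(5,4) = 5.
Total bases = 21 * 5 = 105.

105


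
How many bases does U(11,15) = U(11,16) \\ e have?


Deleting e from U(11,16) gives U(11,15) since n > r.
Bases of U(11,15) = C(15,11) = 15! / (11! * 4!) = 1365.

1365


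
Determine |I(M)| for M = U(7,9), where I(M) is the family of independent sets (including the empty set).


Independent sets of U(7,9) are all subsets of size <= 7.
Count = (9 choose 0) + (9 choose 1) + (9 choose 2) + (9 choose 3) + (9 choose 4) + (9 choose 5) + (9 choose 6) + (9 choose 7)
     = 1 + 9 + 36 + 84 + 126 + 126 + 84 + 36
     = 502.

502


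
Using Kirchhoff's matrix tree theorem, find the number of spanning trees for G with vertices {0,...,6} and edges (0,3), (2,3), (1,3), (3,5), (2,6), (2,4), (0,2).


By Kirchhoff's matrix tree theorem, the number of spanning trees equals
the determinant of any cofactor of the Laplacian matrix L.
G has 7 vertices and 7 edges.
Computing the (6 x 6) cofactor determinant gives 3.

3


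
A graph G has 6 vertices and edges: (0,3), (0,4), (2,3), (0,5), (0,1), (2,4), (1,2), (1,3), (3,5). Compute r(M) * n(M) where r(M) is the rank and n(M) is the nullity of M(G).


r(M) = |V| - c = 6 - 1 = 5.
nullity = |E| - r(M) = 9 - 5 = 4.
Product = 5 * 4 = 20.

20


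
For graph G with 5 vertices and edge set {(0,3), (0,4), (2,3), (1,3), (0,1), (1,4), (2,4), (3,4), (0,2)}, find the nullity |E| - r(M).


Cycle rank (nullity) = |E| - r(M) = |E| - (|V| - c).
|E| = 9, |V| = 5, c = 1.
Nullity = 9 - (5 - 1) = 9 - 4 = 5.

5


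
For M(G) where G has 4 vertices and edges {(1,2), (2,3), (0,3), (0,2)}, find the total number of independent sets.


An independent set in a graphic matroid is an acyclic edge subset.
G has 4 vertices and 4 edges.
Enumerate all 2^4 = 16 subsets, checking for acyclicity.
Total independent sets = 14.

14


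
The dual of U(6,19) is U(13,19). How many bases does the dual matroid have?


The dual of U(r,n) is U(n-r, n) = U(13,19).
Bases of U(13,19) are all (13)-element subsets.
|B(M*)| = C(19,13) = 19! / (13! * 6!) = 27132.

27132


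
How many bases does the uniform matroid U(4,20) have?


Bases of U(4,20) are all 4-element subsets of the 20-element ground set.
Number of bases = C(20,4).
C(20,4) = 20! / (4! * 16!) = 4845.

4845


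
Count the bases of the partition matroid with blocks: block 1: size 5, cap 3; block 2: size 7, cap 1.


A basis picks exactly ci elements from block i.
Number of bases = product of C(|Si|, ci).
= C(5,3) * C(7,1)
= 10 * 7
= 70.

70


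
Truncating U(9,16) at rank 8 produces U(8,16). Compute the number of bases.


Truncating U(9,16) to rank 8 gives U(8,16).
Bases of U(8,16) are all 8-element subsets of 16 elements.
Number of bases = C(16,8) = 16! / (8! * 8!) = 12870.

12870


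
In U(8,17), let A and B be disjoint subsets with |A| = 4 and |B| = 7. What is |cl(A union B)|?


|A union B| = 4 + 7 = 11 (disjoint).
In U(8,17), cl(S) = S if |S| < 8, else cl(S) = E.
Since 11 >= 8, cl(A union B) = E.
|cl(A union B)| = 17.

17


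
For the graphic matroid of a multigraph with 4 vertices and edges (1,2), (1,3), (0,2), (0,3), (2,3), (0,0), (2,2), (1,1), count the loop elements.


In a graphic matroid, a loop is a self-loop edge (u,u) with rank 0.
Examining all 8 edges for self-loops...
Self-loops found: (0,0), (2,2), (1,1)
Number of loops = 3.

3


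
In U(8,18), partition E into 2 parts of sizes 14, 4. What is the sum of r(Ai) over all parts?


r(Ai) = min(|Ai|, 8) for each part.
Sum = min(14,8) + min(4,8)
    = 8 + 4
    = 12.

12


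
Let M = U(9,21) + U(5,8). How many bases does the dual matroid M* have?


(M1+M2)* = M1* + M2*.
M1* = U(12,21), bases: C(21,12) = 293930.
M2* = U(3,8), bases: C(8,3) = 56.
|B(M*)| = 293930 * 56 = 16460080.

16460080


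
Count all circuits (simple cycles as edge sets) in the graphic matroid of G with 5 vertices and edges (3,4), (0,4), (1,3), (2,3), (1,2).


A circuit in a graphic matroid = edge set of a simple cycle.
G has 5 vertices and 5 edges.
Enumerating all minimal edge subsets forming cycles...
Total circuits found: 1.

1


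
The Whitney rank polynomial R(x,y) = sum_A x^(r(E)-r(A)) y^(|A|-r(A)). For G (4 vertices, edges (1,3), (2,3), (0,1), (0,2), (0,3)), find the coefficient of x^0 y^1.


R(x,y) = sum over A in 2^E of x^(r(E)-r(A)) * y^(|A|-r(A)).
G has 4 vertices, 5 edges. r(E) = 3.
Enumerate all 2^5 = 32 subsets.
Count subsets with r(E)-r(A)=0 and |A|-r(A)=1: 5.

5


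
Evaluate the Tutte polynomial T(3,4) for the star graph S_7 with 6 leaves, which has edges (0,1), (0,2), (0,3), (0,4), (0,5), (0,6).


A star on 7 vertices is a tree with 6 edges.
T(x,y) = x^(6) for any tree.
T(3,4) = 3^6 = 729.

729


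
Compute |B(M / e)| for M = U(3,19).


Contracting e from U(3,19) gives U(2,18).
Bases of U(2,18) = (18 choose 2) = 153.

153


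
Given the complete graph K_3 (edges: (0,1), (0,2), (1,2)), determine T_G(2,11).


T(K_3; x,y) = x^2 + x + y.
T(2,11) = 4 + 2 + 11 = 17.

17


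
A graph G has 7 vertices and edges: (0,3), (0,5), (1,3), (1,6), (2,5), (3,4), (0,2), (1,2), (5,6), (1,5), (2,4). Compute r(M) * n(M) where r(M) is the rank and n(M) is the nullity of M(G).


r(M) = |V| - c = 7 - 1 = 6.
nullity = |E| - r(M) = 11 - 6 = 5.
Product = 6 * 5 = 30.

30


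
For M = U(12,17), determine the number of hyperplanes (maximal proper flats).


Hyperplanes of U(12,17) are flats of rank 11.
In a uniform matroid, these are exactly the (11)-element subsets.
Count = C(17,11) = 17! / (11! * 6!) = 12376.

12376


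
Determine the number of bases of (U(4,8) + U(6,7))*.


(M1+M2)* = M1* + M2*.
M1* = U(4,8), bases: C(8,4) = 70.
M2* = U(1,7), bases: C(7,1) = 7.
|B(M*)| = 70 * 7 = 490.

490


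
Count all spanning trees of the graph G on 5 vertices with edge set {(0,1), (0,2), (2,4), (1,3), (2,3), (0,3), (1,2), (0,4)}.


By Kirchhoff's matrix tree theorem, the number of spanning trees equals
the determinant of any cofactor of the Laplacian matrix L.
G has 5 vertices and 8 edges.
Computing the (4 x 4) cofactor determinant gives 40.

40


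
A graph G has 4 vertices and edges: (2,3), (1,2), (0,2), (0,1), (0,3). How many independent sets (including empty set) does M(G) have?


An independent set in a graphic matroid is an acyclic edge subset.
G has 4 vertices and 5 edges.
Enumerate all 2^5 = 32 subsets, checking for acyclicity.
Total independent sets = 24.

24


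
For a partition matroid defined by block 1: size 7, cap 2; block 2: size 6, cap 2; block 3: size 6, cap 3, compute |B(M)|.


A basis picks exactly ci elements from block i.
Number of bases = product of C(|Si|, ci).
= C(7,2) * C(6,2) * C(6,3)
= 21 * 15 * 20
= 6300.

6300


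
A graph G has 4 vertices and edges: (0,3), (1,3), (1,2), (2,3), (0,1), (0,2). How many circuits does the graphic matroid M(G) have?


A circuit in a graphic matroid = edge set of a simple cycle.
G has 4 vertices and 6 edges.
Enumerating all minimal edge subsets forming cycles...
Total circuits found: 7.

7


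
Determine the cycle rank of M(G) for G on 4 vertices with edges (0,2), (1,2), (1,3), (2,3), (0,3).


Cycle rank (nullity) = |E| - r(M) = |E| - (|V| - c).
|E| = 5, |V| = 4, c = 1.
Nullity = 5 - (4 - 1) = 5 - 3 = 2.

2


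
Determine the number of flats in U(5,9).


Flats of U(5,9): every subset of size < 5 is a flat, plus E itself.
Count = (9 choose 0) + (9 choose 1) + (9 choose 2) + (9 choose 3) + (9 choose 4) + 1
     = 1 + 9 + 36 + 84 + 126 + 1
     = 257.

257


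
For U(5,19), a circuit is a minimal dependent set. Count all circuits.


In U(5,19), circuits are the (6)-element subsets.
Any set of 6 elements is dependent, and removing any one element gives
an independent set of size 5, so it is a minimal dependent set.
Number of circuits = C(19,6) = 19! / (6! * 13!) = 27132.

27132


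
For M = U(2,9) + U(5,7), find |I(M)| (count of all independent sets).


For a direct sum, |I(M1+M2)| = |I(M1)| * |I(M2)|.
|I(U(2,9))| = sum C(9,k) for k=0..2 = 46.
|I(U(5,7))| = sum C(7,k) for k=0..5 = 120.
Total = 46 * 120 = 5520.

5520


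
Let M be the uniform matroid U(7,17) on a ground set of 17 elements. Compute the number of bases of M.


Bases of U(7,17) are all 7-element subsets of the 17-element ground set.
Number of bases = C(17,7).
C(17,7) = 17! / (7! * 10!) = 19448.

19448


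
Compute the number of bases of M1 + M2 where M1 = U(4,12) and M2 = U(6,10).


Bases of a direct sum M1 + M2: |B| = |B(M1)| * |B(M2)|.
|B(U(4,12))| = C(12,4) = 495.
|B(U(6,10))| = C(10,6) = 210.
Total bases = 495 * 210 = 103950.

103950


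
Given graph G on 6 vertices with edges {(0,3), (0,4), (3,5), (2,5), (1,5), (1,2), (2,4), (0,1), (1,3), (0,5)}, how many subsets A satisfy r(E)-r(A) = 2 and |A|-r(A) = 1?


R(x,y) = sum over A in 2^E of x^(r(E)-r(A)) * y^(|A|-r(A)).
G has 6 vertices, 10 edges. r(E) = 5.
Enumerate all 2^10 = 1024 subsets.
Count subsets with r(E)-r(A)=2 and |A|-r(A)=1: 42.

42


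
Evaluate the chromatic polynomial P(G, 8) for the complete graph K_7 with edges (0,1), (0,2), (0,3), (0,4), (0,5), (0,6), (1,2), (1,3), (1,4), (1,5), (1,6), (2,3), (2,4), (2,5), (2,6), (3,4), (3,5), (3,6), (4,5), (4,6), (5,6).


P(K_7, k) = k(k-1)(k-2)...(k-6).
P(8) = (8) * (7) * (6) * (5) * (4) * (3) * (2) = 40320.

40320


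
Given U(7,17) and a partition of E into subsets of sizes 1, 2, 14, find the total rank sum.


r(Ai) = min(|Ai|, 7) for each part.
Sum = min(1,7) + min(2,7) + min(14,7)
    = 1 + 2 + 7
    = 10.

10


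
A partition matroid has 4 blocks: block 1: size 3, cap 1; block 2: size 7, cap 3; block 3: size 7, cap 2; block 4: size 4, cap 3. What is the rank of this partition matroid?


Rank of a partition matroid = sum of min(|Si|, ci) for each block.
= min(3,1) + min(7,3) + min(7,2) + min(4,3)
= 1 + 3 + 2 + 3
= 9.

9


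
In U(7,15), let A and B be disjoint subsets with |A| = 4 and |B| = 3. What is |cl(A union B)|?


|A union B| = 4 + 3 = 7 (disjoint).
In U(7,15), cl(S) = S if |S| < 7, else cl(S) = E.
Since 7 >= 7, cl(A union B) = E.
|cl(A union B)| = 15.

15


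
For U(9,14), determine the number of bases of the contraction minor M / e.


Contracting e from U(9,14) gives U(8,13).
Bases of U(8,13) = C(13,8) = 1287.

1287


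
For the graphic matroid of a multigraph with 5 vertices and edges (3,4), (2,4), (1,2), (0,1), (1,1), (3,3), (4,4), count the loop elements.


In a graphic matroid, a loop is a self-loop edge (u,u) with rank 0.
Examining all 7 edges for self-loops...
Self-loops found: (1,1), (3,3), (4,4)
Number of loops = 3.

3


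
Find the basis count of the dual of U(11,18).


The dual of U(r,n) is U(n-r, n) = U(7,18).
Bases of U(7,18) are all (7)-element subsets.
|B(M*)| = C(18,7) = 18! / (7! * 11!) = 31824.

31824


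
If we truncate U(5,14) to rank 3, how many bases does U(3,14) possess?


Truncating U(5,14) to rank 3 gives U(3,14).
Bases of U(3,14) are all 3-element subsets of 14 elements.
Number of bases = C(14,3) = (14 * 13 * 12) / (1 * 2 * 3) = 364.

364


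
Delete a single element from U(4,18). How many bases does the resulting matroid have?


Deleting e from U(4,18) gives U(4,17) since n > r.
Bases of U(4,17) = (17 choose 4) = 2380.

2380


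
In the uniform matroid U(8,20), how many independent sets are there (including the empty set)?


Independent sets of U(8,20) are all subsets of size <= 8.
Count = C(20,0) + C(20,1) + C(20,2) + C(20,3) + C(20,4) + C(20,5) + C(20,6) + C(20,7) + C(20,8)
     = 1 + 20 + 190 + 1140 + 4845 + 15504 + 38760 + 77520 + 125970
     = 263950.

263950


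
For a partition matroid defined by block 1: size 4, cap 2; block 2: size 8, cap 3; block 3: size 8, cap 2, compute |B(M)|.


A basis picks exactly ci elements from block i.
Number of bases = product of C(|Si|, ci).
= C(4,2) * C(8,3) * C(8,2)
= 6 * 56 * 28
= 9408.

9408


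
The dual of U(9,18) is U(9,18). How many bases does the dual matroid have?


The dual of U(r,n) is U(n-r, n) = U(9,18).
Bases of U(9,18) are all (9)-element subsets.
|B(M*)| = (18 choose 9) = 48620.

48620


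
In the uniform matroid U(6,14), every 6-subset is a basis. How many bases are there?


Bases of U(6,14) are all 6-element subsets of the 14-element ground set.
Number of bases = C(14,6).
C(14,6) = 3003.

3003


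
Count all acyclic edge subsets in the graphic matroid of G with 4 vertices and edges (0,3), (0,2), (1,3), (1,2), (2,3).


An independent set in a graphic matroid is an acyclic edge subset.
G has 4 vertices and 5 edges.
Enumerate all 2^5 = 32 subsets, checking for acyclicity.
Total independent sets = 24.

24


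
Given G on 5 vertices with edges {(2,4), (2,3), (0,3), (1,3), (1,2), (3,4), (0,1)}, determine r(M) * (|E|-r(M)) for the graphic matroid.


r(M) = |V| - c = 5 - 1 = 4.
nullity = |E| - r(M) = 7 - 4 = 3.
Product = 4 * 3 = 12.

12


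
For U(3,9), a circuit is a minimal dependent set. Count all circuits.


In U(3,9), circuits are the (4)-element subsets.
Any set of 4 elements is dependent, and removing any one element gives
an independent set of size 3, so it is a minimal dependent set.
Number of circuits = C(9,4) = 9! / (4! * 5!) = 126.

126


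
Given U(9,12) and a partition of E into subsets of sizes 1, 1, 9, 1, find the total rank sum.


r(Ai) = min(|Ai|, 9) for each part.
Sum = min(1,9) + min(1,9) + min(9,9) + min(1,9)
    = 1 + 1 + 9 + 1
    = 12.

12


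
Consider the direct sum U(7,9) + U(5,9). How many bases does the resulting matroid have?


Bases of a direct sum M1 + M2: |B| = |B(M1)| * |B(M2)|.
|B(U(7,9))| = C(9,7) = 36.
|B(U(5,9))| = C(9,5) = 126.
Total bases = 36 * 126 = 4536.

4536


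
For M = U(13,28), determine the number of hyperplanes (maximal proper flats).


Hyperplanes of U(13,28) are flats of rank 12.
In a uniform matroid, these are exactly the (12)-element subsets.
Count = C(28,12) = 28! / (12! * 16!) = 30421755.

30421755


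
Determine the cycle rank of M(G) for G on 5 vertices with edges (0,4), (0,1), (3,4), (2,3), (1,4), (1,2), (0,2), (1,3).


Cycle rank (nullity) = |E| - r(M) = |E| - (|V| - c).
|E| = 8, |V| = 5, c = 1.
Nullity = 8 - (5 - 1) = 8 - 4 = 4.

4


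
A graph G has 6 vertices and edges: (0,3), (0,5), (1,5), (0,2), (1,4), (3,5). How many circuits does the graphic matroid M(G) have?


A circuit in a graphic matroid = edge set of a simple cycle.
G has 6 vertices and 6 edges.
Enumerating all minimal edge subsets forming cycles...
Total circuits found: 1.

1


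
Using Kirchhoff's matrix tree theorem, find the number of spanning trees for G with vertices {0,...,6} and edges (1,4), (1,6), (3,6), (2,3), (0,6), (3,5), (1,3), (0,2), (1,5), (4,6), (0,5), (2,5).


By Kirchhoff's matrix tree theorem, the number of spanning trees equals
the determinant of any cofactor of the Laplacian matrix L.
G has 7 vertices and 12 edges.
Computing the (6 x 6) cofactor determinant gives 329.

329


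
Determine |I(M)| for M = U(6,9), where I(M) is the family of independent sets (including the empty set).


Independent sets of U(6,9) are all subsets of size <= 6.
Count = C(9,0) + C(9,1) + C(9,2) + C(9,3) + C(9,4) + C(9,5) + C(9,6)
     = 1 + 9 + 36 + 84 + 126 + 126 + 84
     = 466.

466


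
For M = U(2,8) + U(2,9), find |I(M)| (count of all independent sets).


For a direct sum, |I(M1+M2)| = |I(M1)| * |I(M2)|.
|I(U(2,8))| = sum C(8,k) for k=0..2 = 37.
|I(U(2,9))| = sum C(9,k) for k=0..2 = 46.
Total = 37 * 46 = 1702.

1702


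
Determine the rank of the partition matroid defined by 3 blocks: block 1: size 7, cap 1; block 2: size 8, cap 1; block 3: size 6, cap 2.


Rank of a partition matroid = sum of min(|Si|, ci) for each block.
= min(7,1) + min(8,1) + min(6,2)
= 1 + 1 + 2
= 4.

4


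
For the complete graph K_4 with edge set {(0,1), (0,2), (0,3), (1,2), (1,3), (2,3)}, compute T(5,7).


T(K_4; x,y) = x^3 + 3x^2 + 4xy + 2x + y^3 + 3y^2 + 2y.
Substituting x=5, y=7:
= 125 + 75 + 140 + 10 + 343 + 147 + 14
= 854.

854


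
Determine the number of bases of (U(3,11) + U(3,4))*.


(M1+M2)* = M1* + M2*.
M1* = U(8,11), bases: C(11,8) = 165.
M2* = U(1,4), bases: C(4,1) = 4.
|B(M*)| = 165 * 4 = 660.

660


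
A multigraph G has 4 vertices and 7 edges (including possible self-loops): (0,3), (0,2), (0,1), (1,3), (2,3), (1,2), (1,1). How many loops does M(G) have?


In a graphic matroid, a loop is a self-loop edge (u,u) with rank 0.
Examining all 7 edges for self-loops...
Self-loops found: (1,1)
Number of loops = 1.

1


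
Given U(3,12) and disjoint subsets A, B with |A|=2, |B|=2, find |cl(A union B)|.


|A union B| = 2 + 2 = 4 (disjoint).
In U(3,12), cl(S) = S if |S| < 3, else cl(S) = E.
Since 4 >= 3, cl(A union B) = E.
|cl(A union B)| = 12.

12


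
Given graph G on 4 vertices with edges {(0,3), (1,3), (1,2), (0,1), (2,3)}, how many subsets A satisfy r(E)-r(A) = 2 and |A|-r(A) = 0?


R(x,y) = sum over A in 2^E of x^(r(E)-r(A)) * y^(|A|-r(A)).
G has 4 vertices, 5 edges. r(E) = 3.
Enumerate all 2^5 = 32 subsets.
Count subsets with r(E)-r(A)=2 and |A|-r(A)=0: 5.

5


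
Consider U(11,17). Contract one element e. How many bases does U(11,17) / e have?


Contracting e from U(11,17) gives U(10,16).
Bases of U(10,16) = C(16,10) = 16! / (10! * 6!) = 8008.

8008


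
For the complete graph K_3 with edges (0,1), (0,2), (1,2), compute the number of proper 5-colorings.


P(K_3, k) = k(k-1)(k-2)...(k-2).
P(5) = (5) * (4) * (3) = 60.

60


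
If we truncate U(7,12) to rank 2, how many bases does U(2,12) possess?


Truncating U(7,12) to rank 2 gives U(2,12).
Bases of U(2,12) are all 2-element subsets of 12 elements.
Number of bases = C(12,2) = (12 * 11) / (1 * 2) = 66.

66


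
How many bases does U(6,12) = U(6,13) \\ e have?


Deleting e from U(6,13) gives U(6,12) since n > r.
Bases of U(6,12) = C(12,6) = 12! / (6! * 6!) = 924.

924


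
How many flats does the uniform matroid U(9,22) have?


Flats of U(9,22): every subset of size < 9 is a flat, plus E itself.
Count = (22 choose 0) + (22 choose 1) + (22 choose 2) + (22 choose 3) + (22 choose 4) + (22 choose 5) + (22 choose 6) + (22 choose 7) + (22 choose 8) + 1
     = 1 + 22 + 231 + 1540 + 7315 + 26334 + 74613 + 170544 + 319770 + 1
     = 600371.

600371


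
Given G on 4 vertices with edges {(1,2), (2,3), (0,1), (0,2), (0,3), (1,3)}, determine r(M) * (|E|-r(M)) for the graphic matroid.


r(M) = |V| - c = 4 - 1 = 3.
nullity = |E| - r(M) = 6 - 3 = 3.
Product = 3 * 3 = 9.

9


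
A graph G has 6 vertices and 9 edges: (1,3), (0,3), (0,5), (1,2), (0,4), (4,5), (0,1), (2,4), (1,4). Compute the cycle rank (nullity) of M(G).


Cycle rank (nullity) = |E| - r(M) = |E| - (|V| - c).
|E| = 9, |V| = 6, c = 1.
Nullity = 9 - (6 - 1) = 9 - 5 = 4.

4


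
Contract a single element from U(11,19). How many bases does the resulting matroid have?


Contracting e from U(11,19) gives U(10,18).
Bases of U(10,18) = C(18,10) = 43758.

43758


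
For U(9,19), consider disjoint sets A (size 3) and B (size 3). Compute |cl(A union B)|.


|A union B| = 3 + 3 = 6 (disjoint).
In U(9,19), cl(S) = S if |S| < 9, else cl(S) = E.
Since 6 < 9, cl(A union B) = A union B.
|cl(A union B)| = 6.

6
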